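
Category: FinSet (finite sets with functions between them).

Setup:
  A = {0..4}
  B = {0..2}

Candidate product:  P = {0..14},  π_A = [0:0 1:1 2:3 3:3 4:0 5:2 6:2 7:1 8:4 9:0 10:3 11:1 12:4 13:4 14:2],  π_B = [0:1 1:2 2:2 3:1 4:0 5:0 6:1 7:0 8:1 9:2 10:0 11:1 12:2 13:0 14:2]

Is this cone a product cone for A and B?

Answer: VALID PRODUCT

Work:
|A|·|B| = 5·3 = 15;  |P| = 15
Check the pairing map k ↦ (π_A(k), π_B(k)):
  0 : (0,1)
  1 : (1,2)
  2 : (3,2)
  3 : (3,1)
  4 : (0,0)
  5 : (2,0)
  6 : (2,1)
  7 : (1,0)
  8 : (4,1)
  9 : (0,2)
  10 : (3,0)
  11 : (1,1)
  12 : (4,2)
  13 : (4,0)
  14 : (2,2)
distinct pairs in image: 15 / 15 needed
  → bijection onto A×B; projections well-typed.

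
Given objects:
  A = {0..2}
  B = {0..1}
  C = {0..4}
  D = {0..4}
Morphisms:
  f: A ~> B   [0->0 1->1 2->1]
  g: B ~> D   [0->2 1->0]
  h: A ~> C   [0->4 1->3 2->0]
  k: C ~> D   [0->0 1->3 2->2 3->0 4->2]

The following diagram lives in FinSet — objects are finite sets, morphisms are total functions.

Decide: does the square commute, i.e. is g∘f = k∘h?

Along f;g (path 1):
  0 f~>0 g~>2
  1 f~>1 g~>0
  2 f~>1 g~>0
  result₁ = [0->2 1->0 2->0]
Along h;k (path 2):
  0 h~>4 k~>2
  1 h~>3 k~>0
  2 h~>0 k~>0
  result₂ = [0->2 1->0 2->0]
Equal? equal; square commutes

Answer: COMMUTES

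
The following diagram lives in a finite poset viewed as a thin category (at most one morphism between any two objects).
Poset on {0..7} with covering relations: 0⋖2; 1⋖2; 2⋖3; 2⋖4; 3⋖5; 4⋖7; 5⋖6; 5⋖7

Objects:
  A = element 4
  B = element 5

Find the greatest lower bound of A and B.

Lower bounds of A=4 and B=5: {0,1,2}
  0 <= 2
  1 <= 2
  2 <= 2
glb = 2

Answer: A∧B = 2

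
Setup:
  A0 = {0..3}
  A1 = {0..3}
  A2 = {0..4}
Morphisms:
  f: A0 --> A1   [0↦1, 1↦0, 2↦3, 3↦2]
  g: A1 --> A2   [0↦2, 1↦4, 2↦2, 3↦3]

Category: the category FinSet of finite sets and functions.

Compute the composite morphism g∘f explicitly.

  0 f-->1 g-->4
  1 f-->0 g-->2
  2 f-->3 g-->3
  3 f-->2 g-->2
composite: [0↦4, 1↦2, 2↦3, 3↦2]

Answer: [0↦4, 1↦2, 2↦3, 3↦2]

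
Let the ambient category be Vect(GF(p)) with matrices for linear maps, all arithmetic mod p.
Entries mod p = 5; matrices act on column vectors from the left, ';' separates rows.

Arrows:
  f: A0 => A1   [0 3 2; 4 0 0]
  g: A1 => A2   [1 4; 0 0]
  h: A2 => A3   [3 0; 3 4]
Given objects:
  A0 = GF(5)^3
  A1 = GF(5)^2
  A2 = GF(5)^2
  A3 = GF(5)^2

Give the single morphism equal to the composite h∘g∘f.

  e0=[1,0,0] f=>[0,4] g=>[1,0] h=>[3,3]
  e1=[0,1,0] f=>[3,0] g=>[3,0] h=>[4,4]
  e2=[0,0,1] f=>[2,0] g=>[2,0] h=>[1,1]
⟦path⟧: [3 4 1; 3 4 1]

Answer: [3 4 1; 3 4 1]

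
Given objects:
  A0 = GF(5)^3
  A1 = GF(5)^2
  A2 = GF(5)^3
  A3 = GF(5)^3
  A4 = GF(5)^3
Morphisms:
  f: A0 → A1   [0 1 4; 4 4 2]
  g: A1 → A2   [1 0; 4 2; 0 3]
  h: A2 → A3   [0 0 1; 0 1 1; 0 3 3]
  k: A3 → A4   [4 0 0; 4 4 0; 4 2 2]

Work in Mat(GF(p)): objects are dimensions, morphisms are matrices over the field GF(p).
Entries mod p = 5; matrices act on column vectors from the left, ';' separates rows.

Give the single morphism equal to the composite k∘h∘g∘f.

  e0=(1,0,0) f→(0,4) g→(0,3,2) h→(2,0,0) k→(3,3,3)
  e1=(0,1,0) f→(1,4) g→(1,2,2) h→(2,4,2) k→(3,4,0)
  e2=(0,0,1) f→(4,2) g→(4,0,1) h→(1,1,3) k→(4,3,2)
composite: [3 3 4; 3 4 3; 3 0 2]

Answer: [3 3 4; 3 4 3; 3 0 2]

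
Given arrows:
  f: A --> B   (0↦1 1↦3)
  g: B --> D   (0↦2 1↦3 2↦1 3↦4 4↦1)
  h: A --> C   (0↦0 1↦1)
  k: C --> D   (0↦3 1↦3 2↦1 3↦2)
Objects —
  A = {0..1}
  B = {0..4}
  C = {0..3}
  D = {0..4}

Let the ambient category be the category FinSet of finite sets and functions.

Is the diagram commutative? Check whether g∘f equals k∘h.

Answer: DOES NOT COMMUTE

Derivation:
Path 1 = f;g:
  0 f-->1 g-->3
  1 f-->3 g-->4
  result₁ = (0↦3 1↦4)
Path 2 = h;k:
  0 h-->0 k-->3
  1 h-->1 k-->3
  result₂ = (0↦3 1↦3)
Equal? NO — does not commute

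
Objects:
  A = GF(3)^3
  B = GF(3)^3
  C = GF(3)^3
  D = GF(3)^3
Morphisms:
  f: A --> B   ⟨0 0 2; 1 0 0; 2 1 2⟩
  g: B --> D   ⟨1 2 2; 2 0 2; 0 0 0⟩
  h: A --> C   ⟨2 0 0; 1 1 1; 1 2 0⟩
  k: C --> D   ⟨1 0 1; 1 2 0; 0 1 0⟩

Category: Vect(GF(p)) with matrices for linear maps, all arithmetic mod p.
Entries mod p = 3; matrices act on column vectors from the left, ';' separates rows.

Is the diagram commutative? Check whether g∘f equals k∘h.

1) trace f;g:
  e0=⟨1,0,0⟩ f-->⟨0,1,2⟩ g-->⟨0,1,0⟩
  e1=⟨0,1,0⟩ f-->⟨0,0,1⟩ g-->⟨2,2,0⟩
  e2=⟨0,0,1⟩ f-->⟨2,0,2⟩ g-->⟨0,2,0⟩
  composite₁ = ⟨0 2 0; 1 2 2; 0 0 0⟩
2) trace h;k:
  e0=⟨1,0,0⟩ h-->⟨2,1,1⟩ k-->⟨0,1,1⟩
  e1=⟨0,1,0⟩ h-->⟨0,1,2⟩ k-->⟨2,2,1⟩
  e2=⟨0,0,1⟩ h-->⟨0,1,0⟩ k-->⟨0,2,1⟩
  composite₂ = ⟨0 2 0; 1 2 2; 1 1 1⟩
Equal? differ; not commutative

Answer: DOES NOT COMMUTE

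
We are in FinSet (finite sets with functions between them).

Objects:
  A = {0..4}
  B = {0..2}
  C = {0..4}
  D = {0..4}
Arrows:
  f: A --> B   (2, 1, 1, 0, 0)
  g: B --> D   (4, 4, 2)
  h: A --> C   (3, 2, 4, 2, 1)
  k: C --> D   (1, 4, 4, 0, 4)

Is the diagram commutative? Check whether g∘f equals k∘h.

Answer: DOES NOT COMMUTE

Trace:
1) trace f;g:
  0 f-->2 g-->2
  1 f-->1 g-->4
  2 f-->1 g-->4
  3 f-->0 g-->4
  4 f-->0 g-->4
  ⟦path⟧₁ = (2, 4, 4, 4, 4)
2) trace h;k:
  0 h-->3 k-->0
  1 h-->2 k-->4
  2 h-->4 k-->4
  3 h-->2 k-->4
  4 h-->1 k-->4
  ⟦path⟧₂ = (0, 4, 4, 4, 4)
Equal? differ; not commutative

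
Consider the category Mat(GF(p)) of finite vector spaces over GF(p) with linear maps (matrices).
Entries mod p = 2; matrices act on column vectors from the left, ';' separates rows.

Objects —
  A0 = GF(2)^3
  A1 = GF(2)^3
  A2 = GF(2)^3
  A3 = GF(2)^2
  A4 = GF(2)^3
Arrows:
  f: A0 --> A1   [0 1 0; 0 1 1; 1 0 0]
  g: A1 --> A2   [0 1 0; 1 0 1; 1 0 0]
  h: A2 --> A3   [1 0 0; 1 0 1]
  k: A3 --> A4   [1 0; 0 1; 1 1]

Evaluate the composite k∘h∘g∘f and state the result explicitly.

Answer: [0 1 1; 0 0 1; 0 1 0]

Trace:
  e0=⟨1,0,0⟩ f-->⟨0,0,1⟩ g-->⟨0,1,0⟩ h-->⟨0,0⟩ k-->⟨0,0,0⟩
  e1=⟨0,1,0⟩ f-->⟨1,1,0⟩ g-->⟨1,1,1⟩ h-->⟨1,0⟩ k-->⟨1,0,1⟩
  e2=⟨0,0,1⟩ f-->⟨0,1,0⟩ g-->⟨1,0,0⟩ h-->⟨1,1⟩ k-->⟨1,1,0⟩
⟦path⟧: [0 1 1; 0 0 1; 0 1 0]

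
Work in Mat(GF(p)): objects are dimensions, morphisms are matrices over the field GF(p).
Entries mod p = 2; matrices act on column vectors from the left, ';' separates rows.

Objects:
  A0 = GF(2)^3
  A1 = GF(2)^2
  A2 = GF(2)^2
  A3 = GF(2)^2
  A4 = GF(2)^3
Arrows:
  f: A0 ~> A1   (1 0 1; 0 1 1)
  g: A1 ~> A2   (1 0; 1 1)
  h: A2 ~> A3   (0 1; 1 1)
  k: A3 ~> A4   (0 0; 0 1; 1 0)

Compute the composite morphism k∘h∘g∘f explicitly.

  e0=[1,0,0] f~>[1,0] g~>[1,1] h~>[1,0] k~>[0,0,1]
  e1=[0,1,0] f~>[0,1] g~>[0,1] h~>[1,1] k~>[0,1,1]
  e2=[0,0,1] f~>[1,1] g~>[1,0] h~>[0,1] k~>[0,1,0]
result: (0 0 0; 0 1 1; 1 1 0)

Answer: (0 0 0; 0 1 1; 1 1 0)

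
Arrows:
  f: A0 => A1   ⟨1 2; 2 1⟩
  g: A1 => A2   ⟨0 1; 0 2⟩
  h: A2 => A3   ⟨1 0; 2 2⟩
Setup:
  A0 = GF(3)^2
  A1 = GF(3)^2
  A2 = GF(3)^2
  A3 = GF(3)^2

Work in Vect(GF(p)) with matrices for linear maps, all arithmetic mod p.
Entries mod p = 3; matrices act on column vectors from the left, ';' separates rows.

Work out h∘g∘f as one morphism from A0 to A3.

  e0=[1,0] f=>[1,2] g=>[2,1] h=>[2,0]
  e1=[0,1] f=>[2,1] g=>[1,2] h=>[1,0]
⟦path⟧: ⟨2 1; 0 0⟩

Answer: ⟨2 1; 0 0⟩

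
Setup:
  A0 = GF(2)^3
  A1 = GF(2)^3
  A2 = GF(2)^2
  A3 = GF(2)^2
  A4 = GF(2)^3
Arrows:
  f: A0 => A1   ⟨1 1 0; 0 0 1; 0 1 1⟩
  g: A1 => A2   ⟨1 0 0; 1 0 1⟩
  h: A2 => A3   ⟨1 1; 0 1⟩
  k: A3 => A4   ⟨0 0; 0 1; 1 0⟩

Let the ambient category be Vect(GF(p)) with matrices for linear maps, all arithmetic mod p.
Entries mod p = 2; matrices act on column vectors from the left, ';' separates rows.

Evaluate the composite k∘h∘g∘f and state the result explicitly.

  e0=[1,0,0] f=>[1,0,0] g=>[1,1] h=>[0,1] k=>[0,1,0]
  e1=[0,1,0] f=>[1,0,1] g=>[1,0] h=>[1,0] k=>[0,0,1]
  e2=[0,0,1] f=>[0,1,1] g=>[0,1] h=>[1,1] k=>[0,1,1]
result: ⟨0 0 0; 1 0 1; 0 1 1⟩

Answer: ⟨0 0 0; 1 0 1; 0 1 1⟩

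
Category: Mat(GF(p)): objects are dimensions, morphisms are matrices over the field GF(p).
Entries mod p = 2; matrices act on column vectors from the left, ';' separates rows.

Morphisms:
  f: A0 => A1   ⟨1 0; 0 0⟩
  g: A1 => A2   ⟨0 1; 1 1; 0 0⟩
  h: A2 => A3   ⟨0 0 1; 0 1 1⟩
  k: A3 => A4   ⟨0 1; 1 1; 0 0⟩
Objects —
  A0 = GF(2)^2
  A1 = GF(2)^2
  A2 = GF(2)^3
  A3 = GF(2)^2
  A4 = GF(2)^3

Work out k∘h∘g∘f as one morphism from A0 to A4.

  e0=[1,0] f=>[1,0] g=>[0,1,0] h=>[0,1] k=>[1,1,0]
  e1=[0,1] f=>[0,0] g=>[0,0,0] h=>[0,0] k=>[0,0,0]
composite: ⟨1 0; 1 0; 0 0⟩

Answer: ⟨1 0; 1 0; 0 0⟩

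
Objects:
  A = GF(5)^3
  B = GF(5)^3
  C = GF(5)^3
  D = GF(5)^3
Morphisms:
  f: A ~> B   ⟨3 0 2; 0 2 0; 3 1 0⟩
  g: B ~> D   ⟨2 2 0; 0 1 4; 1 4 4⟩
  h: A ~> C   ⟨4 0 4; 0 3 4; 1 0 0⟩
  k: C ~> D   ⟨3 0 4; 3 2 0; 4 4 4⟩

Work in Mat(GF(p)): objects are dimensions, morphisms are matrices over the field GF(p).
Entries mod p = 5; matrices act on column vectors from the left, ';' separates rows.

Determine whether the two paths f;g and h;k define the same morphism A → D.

Answer: DOES NOT COMMUTE

Trace:
Along f;g (path 1):
  e0=[1,0,0] f~>[3,0,3] g~>[1,2,0]
  e1=[0,1,0] f~>[0,2,1] g~>[4,1,2]
  e2=[0,0,1] f~>[2,0,0] g~>[4,0,2]
  composite₁ = ⟨1 4 4; 2 1 0; 0 2 2⟩
Along h;k (path 2):
  e0=[1,0,0] h~>[4,0,1] k~>[1,2,0]
  e1=[0,1,0] h~>[0,3,0] k~>[0,1,2]
  e2=[0,0,1] h~>[4,4,0] k~>[2,0,2]
  composite₂ = ⟨1 0 2; 2 1 0; 0 2 2⟩
Equal? distinct morphisms ✗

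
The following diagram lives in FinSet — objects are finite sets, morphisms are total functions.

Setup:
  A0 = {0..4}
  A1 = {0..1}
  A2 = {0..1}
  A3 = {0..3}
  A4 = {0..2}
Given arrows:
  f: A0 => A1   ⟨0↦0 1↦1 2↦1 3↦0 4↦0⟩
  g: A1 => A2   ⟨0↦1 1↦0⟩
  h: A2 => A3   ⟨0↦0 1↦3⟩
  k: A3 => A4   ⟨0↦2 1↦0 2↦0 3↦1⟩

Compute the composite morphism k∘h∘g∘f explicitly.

Answer: ⟨0↦1 1↦2 2↦2 3↦1 4↦1⟩

Work:
  0 f=>0 g=>1 h=>3 k=>1
  1 f=>1 g=>0 h=>0 k=>2
  2 f=>1 g=>0 h=>0 k=>2
  3 f=>0 g=>1 h=>3 k=>1
  4 f=>0 g=>1 h=>3 k=>1
composite: ⟨0↦1 1↦2 2↦2 3↦1 4↦1⟩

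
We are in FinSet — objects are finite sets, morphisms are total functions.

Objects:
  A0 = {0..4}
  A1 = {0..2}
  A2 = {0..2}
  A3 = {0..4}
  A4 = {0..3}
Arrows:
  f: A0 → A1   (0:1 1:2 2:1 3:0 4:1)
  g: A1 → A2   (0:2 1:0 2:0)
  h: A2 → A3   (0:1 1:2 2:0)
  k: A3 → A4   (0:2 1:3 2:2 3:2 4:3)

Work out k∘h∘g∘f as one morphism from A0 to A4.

  0 f→1 g→0 h→1 k→3
  1 f→2 g→0 h→1 k→3
  2 f→1 g→0 h→1 k→3
  3 f→0 g→2 h→0 k→2
  4 f→1 g→0 h→1 k→3
result: (0:3 1:3 2:3 3:2 4:3)

Answer: (0:3 1:3 2:3 3:2 4:3)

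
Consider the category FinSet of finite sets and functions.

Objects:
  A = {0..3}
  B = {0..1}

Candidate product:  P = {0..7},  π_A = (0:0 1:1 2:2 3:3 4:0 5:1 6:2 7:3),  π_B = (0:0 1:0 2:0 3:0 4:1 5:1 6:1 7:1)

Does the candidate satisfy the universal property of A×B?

|A|·|B| = 4·2 = 8;  |P| = 8
Check the pairing map k ↦ (π_A(k), π_B(k)):
  0 : (0,0)
  1 : (1,0)
  2 : (2,0)
  3 : (3,0)
  4 : (0,1)
  5 : (1,1)
  6 : (2,1)
  7 : (3,1)
distinct pairs in image: 8 / 8 needed
  → bijection onto A×B; projections well-typed.

Answer: VALID PRODUCT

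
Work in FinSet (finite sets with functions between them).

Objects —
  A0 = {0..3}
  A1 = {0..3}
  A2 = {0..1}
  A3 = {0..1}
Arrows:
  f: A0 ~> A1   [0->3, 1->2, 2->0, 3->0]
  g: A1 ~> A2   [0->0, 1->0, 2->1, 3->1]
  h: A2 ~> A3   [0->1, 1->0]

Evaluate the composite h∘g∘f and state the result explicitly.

  0 f~>3 g~>1 h~>0
  1 f~>2 g~>1 h~>0
  2 f~>0 g~>0 h~>1
  3 f~>0 g~>0 h~>1
⟦path⟧: [0->0, 1->0, 2->1, 3->1]

Answer: [0->0, 1->0, 2->1, 3->1]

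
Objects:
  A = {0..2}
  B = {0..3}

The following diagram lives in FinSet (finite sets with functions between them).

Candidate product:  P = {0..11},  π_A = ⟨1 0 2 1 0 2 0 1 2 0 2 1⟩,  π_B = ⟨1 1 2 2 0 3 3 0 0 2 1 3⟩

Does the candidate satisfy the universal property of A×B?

|A|·|B| = 3·4 = 12;  |P| = 12
Check the pairing map k ↦ (π_A(k), π_B(k)):
  0 : (1,1)
  1 : (0,1)
  2 : (2,2)
  3 : (1,2)
  4 : (0,0)
  5 : (2,3)
  6 : (0,3)
  7 : (1,0)
  8 : (2,0)
  9 : (0,2)
  10 : (2,1)
  11 : (1,3)
distinct pairs in image: 12 / 12 needed
  → bijection onto A×B; projections well-typed.

Answer: VALID PRODUCT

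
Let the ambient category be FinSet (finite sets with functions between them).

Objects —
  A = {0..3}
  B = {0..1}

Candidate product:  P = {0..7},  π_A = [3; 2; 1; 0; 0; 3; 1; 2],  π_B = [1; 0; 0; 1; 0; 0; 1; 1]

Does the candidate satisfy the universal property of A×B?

Answer: VALID PRODUCT

Work:
|A|·|B| = 4·2 = 8;  |P| = 8
Check the pairing map k ↦ (π_A(k), π_B(k)):
  0 -> (3,1)
  1 -> (2,0)
  2 -> (1,0)
  3 -> (0,1)
  4 -> (0,0)
  5 -> (3,0)
  6 -> (1,1)
  7 -> (2,1)
distinct pairs in image: 8 / 8 needed
  → bijection onto A×B; projections well-typed.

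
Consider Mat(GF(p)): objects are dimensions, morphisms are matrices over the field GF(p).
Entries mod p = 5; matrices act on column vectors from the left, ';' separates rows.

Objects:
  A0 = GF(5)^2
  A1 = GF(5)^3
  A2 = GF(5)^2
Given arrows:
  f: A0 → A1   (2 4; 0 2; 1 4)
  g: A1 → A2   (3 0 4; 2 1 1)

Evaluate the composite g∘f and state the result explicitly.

  e0=⟨1,0⟩ f→⟨2,0,1⟩ g→⟨0,0⟩
  e1=⟨0,1⟩ f→⟨4,2,4⟩ g→⟨3,4⟩
⟦path⟧: (0 3; 0 4)

Answer: (0 3; 0 4)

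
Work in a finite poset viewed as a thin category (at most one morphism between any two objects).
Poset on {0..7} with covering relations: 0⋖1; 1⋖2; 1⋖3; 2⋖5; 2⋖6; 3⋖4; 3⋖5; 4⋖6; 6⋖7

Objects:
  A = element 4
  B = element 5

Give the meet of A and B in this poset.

Answer: A∧B = 3

Work:
Lower bounds of A=4 and B=5: {0,1,3}
  0 ≤ 3
  1 ≤ 3
  3 ≤ 3
glb = 3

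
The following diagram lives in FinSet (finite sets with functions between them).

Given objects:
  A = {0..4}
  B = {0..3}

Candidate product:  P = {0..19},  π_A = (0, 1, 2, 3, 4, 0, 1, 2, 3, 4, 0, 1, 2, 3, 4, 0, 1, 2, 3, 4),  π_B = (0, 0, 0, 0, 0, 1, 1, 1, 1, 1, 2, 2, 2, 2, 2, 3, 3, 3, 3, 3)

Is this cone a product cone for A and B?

|A|·|B| = 5·4 = 20;  |P| = 20
Check the pairing map k ↦ (π_A(k), π_B(k)):
  0 ↦ (0,0)
  1 ↦ (1,0)
  2 ↦ (2,0)
  3 ↦ (3,0)
  4 ↦ (4,0)
  5 ↦ (0,1)
  6 ↦ (1,1)
  7 ↦ (2,1)
  8 ↦ (3,1)
  9 ↦ (4,1)
  10 ↦ (0,2)
  11 ↦ (1,2)
  12 ↦ (2,2)
  13 ↦ (3,2)
  14 ↦ (4,2)
  15 ↦ (0,3)
  16 ↦ (1,3)
  17 ↦ (2,3)
  18 ↦ (3,3)
  19 ↦ (4,3)
distinct pairs in image: 20 / 20 needed
  → bijection onto A×B; projections well-typed.

Answer: VALID PRODUCT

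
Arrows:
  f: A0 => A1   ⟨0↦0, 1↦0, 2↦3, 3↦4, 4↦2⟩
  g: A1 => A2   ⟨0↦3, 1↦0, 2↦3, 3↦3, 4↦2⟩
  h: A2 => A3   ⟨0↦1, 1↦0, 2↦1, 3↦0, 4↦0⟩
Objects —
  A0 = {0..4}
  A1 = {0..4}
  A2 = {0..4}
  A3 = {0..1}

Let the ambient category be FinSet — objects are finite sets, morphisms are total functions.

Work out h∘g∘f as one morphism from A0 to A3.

  0 f=>0 g=>3 h=>0
  1 f=>0 g=>3 h=>0
  2 f=>3 g=>3 h=>0
  3 f=>4 g=>2 h=>1
  4 f=>2 g=>3 h=>0
⟦path⟧: ⟨0↦0, 1↦0, 2↦0, 3↦1, 4↦0⟩

Answer: ⟨0↦0, 1↦0, 2↦0, 3↦1, 4↦0⟩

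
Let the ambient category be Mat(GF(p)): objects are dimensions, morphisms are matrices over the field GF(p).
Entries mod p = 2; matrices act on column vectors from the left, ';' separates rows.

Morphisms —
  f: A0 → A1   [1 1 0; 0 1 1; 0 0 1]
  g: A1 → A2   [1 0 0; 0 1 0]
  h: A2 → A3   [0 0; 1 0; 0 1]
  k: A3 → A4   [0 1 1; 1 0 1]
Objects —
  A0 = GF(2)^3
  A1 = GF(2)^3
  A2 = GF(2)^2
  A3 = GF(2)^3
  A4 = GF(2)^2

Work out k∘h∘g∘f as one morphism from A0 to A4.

Answer: [1 0 1; 0 1 1]

Derivation:
  e0=[1,0,0] f→[1,0,0] g→[1,0] h→[0,1,0] k→[1,0]
  e1=[0,1,0] f→[1,1,0] g→[1,1] h→[0,1,1] k→[0,1]
  e2=[0,0,1] f→[0,1,1] g→[0,1] h→[0,0,1] k→[1,1]
⟦path⟧: [1 0 1; 0 1 1]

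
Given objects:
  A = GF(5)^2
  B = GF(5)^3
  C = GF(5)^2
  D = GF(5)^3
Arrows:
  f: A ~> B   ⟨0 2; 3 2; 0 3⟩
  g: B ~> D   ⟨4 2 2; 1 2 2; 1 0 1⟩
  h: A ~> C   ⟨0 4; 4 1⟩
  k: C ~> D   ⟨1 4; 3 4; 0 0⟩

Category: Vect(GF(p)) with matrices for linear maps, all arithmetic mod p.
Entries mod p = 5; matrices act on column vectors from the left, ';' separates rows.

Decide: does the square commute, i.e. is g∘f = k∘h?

Path 1 = f;g:
  e0=(1,0) f~>(0,3,0) g~>(1,1,0)
  e1=(0,1) f~>(2,2,3) g~>(3,2,0)
  result₁ = ⟨1 3; 1 2; 0 0⟩
Path 2 = h;k:
  e0=(1,0) h~>(0,4) k~>(1,1,0)
  e1=(0,1) h~>(4,1) k~>(3,1,0)
  result₂ = ⟨1 3; 1 1; 0 0⟩
Equal? NO — does not commute

Answer: DOES NOT COMMUTE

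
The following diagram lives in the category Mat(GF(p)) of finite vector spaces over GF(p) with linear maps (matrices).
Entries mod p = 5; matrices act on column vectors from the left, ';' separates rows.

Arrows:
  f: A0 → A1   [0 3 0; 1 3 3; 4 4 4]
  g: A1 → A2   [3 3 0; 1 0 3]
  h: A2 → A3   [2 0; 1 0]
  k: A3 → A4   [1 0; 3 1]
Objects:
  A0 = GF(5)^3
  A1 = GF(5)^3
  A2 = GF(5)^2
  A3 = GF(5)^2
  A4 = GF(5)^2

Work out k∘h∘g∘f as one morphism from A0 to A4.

  e0=[1,0,0] f→[0,1,4] g→[3,2] h→[1,3] k→[1,1]
  e1=[0,1,0] f→[3,3,4] g→[3,0] h→[1,3] k→[1,1]
  e2=[0,0,1] f→[0,3,4] g→[4,2] h→[3,4] k→[3,3]
⟦path⟧: [1 1 3; 1 1 3]

Answer: [1 1 3; 1 1 3]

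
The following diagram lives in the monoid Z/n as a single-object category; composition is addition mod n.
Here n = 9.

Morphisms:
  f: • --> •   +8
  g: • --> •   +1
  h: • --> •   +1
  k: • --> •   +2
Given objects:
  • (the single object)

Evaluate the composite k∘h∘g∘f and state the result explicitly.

  0 +8≡8 +1≡0 +1≡1 +2≡3  (mod 9)
composite: +3

Answer: +3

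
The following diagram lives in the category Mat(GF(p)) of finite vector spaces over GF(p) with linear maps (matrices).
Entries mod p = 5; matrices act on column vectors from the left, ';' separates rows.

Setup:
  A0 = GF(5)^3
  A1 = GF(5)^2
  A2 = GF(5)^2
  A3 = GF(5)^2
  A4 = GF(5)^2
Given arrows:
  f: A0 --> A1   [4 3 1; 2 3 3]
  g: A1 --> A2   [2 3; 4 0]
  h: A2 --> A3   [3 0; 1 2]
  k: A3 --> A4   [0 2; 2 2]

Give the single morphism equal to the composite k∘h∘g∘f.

Answer: [2 3 3; 1 3 4]

Work:
  e0=[1,0,0] f-->[4,2] g-->[4,1] h-->[2,1] k-->[2,1]
  e1=[0,1,0] f-->[3,3] g-->[0,2] h-->[0,4] k-->[3,3]
  e2=[0,0,1] f-->[1,3] g-->[1,4] h-->[3,4] k-->[3,4]
result: [2 3 3; 1 3 4]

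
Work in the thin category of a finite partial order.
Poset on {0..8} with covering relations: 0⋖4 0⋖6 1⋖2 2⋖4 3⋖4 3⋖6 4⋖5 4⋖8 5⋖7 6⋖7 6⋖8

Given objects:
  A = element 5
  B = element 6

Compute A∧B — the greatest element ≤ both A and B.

Answer: NO MEET EXISTS

Derivation:
Lower bounds of A=5 and B=6: {0,3}
  maximal lower bounds 0 and 3 are incomparable: neither 0<=3 nor 3<=0
→ no greatest lower bound exists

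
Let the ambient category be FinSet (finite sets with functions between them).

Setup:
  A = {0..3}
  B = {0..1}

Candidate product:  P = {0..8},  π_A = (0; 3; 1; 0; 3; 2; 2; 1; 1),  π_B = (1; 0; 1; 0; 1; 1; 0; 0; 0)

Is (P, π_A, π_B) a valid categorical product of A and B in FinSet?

Answer: NOT A VALID PRODUCT — |P|=9 ≠ |A|·|B|=8

Derivation:
|A|·|B| = 4·2 = 8;  |P| = 9
  → cardinalities differ; no bijection possible.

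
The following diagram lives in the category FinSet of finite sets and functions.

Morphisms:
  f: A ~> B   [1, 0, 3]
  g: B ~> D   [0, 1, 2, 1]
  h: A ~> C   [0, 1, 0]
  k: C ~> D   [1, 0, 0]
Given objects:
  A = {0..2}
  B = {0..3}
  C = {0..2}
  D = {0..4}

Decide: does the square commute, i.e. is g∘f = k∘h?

Along f;g (path 1):
  0 f~>1 g~>1
  1 f~>0 g~>0
  2 f~>3 g~>1
  composite₁ = [1, 0, 1]
Along h;k (path 2):
  0 h~>0 k~>1
  1 h~>1 k~>0
  2 h~>0 k~>1
  composite₂ = [1, 0, 1]
Equal? same morphism ✓

Answer: COMMUTES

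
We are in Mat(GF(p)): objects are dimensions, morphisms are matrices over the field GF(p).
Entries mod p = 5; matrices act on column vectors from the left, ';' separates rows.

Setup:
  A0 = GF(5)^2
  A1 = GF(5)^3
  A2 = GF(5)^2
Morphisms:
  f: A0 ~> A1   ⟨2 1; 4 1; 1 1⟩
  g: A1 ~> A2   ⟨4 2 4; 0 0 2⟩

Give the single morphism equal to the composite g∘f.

Answer: ⟨0 0; 2 2⟩

Work:
  e0=⟨1,0⟩ f~>⟨2,4,1⟩ g~>⟨0,2⟩
  e1=⟨0,1⟩ f~>⟨1,1,1⟩ g~>⟨0,2⟩
⟦path⟧: ⟨0 0; 2 2⟩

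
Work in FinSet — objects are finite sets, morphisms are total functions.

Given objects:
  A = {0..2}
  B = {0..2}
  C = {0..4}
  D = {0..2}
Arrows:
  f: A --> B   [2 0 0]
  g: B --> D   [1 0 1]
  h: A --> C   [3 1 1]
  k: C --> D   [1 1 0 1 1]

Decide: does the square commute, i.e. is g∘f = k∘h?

Along f;g (path 1):
  0 f-->2 g-->1
  1 f-->0 g-->1
  2 f-->0 g-->1
  result₁ = [1 1 1]
Along h;k (path 2):
  0 h-->3 k-->1
  1 h-->1 k-->1
  2 h-->1 k-->1
  result₂ = [1 1 1]
Equal? same morphism ✓

Answer: COMMUTES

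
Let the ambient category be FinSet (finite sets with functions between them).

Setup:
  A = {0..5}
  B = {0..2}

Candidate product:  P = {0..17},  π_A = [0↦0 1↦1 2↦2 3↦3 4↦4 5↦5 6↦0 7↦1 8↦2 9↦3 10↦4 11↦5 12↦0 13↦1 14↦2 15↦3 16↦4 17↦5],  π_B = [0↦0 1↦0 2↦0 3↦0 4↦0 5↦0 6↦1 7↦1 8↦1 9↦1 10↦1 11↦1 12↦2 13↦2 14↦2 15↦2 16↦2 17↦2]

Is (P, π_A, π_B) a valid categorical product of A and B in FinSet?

Answer: VALID PRODUCT

Derivation:
|A|·|B| = 6·3 = 18;  |P| = 18
Check the pairing map k ↦ (π_A(k), π_B(k)):
  0 ↦ (0,0)
  1 ↦ (1,0)
  2 ↦ (2,0)
  3 ↦ (3,0)
  4 ↦ (4,0)
  5 ↦ (5,0)
  6 ↦ (0,1)
  7 ↦ (1,1)
  8 ↦ (2,1)
  9 ↦ (3,1)
  10 ↦ (4,1)
  11 ↦ (5,1)
  12 ↦ (0,2)
  13 ↦ (1,2)
  14 ↦ (2,2)
  15 ↦ (3,2)
  16 ↦ (4,2)
  17 ↦ (5,2)
distinct pairs in image: 18 / 18 needed
  → bijection onto A×B; projections well-typed.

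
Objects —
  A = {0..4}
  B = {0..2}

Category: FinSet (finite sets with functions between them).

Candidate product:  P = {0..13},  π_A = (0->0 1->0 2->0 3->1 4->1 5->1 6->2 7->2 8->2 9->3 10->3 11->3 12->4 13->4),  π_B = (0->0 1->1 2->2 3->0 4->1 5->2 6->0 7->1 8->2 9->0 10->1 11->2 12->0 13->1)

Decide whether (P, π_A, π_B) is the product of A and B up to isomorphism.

Answer: NOT A VALID PRODUCT — |P|=14 ≠ |A|·|B|=15

Trace:
|A|·|B| = 5·3 = 15;  |P| = 14
  → cardinalities differ; no bijection possible.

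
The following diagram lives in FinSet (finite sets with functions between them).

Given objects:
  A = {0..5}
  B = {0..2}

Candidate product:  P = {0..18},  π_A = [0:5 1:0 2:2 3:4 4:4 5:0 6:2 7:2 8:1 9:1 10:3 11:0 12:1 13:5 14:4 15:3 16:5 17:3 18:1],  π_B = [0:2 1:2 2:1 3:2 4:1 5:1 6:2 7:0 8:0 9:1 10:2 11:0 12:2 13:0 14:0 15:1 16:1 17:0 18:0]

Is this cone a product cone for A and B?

Answer: NOT A VALID PRODUCT — |P|=19 ≠ |A|·|B|=18

Work:
|A|·|B| = 6·3 = 18;  |P| = 19
  → cardinalities differ; no bijection possible.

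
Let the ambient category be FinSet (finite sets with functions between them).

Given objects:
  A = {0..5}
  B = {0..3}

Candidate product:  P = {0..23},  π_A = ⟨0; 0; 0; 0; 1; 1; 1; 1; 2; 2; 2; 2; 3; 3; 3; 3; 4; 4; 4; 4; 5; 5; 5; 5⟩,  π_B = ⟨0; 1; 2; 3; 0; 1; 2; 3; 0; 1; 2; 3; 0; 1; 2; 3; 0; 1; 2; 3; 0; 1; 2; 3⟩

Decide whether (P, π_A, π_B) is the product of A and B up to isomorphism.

|A|·|B| = 6·4 = 24;  |P| = 24
Check the pairing map k ↦ (π_A(k), π_B(k)):
  0 ↦ (0,0)
  1 ↦ (0,1)
  2 ↦ (0,2)
  3 ↦ (0,3)
  4 ↦ (1,0)
  5 ↦ (1,1)
  6 ↦ (1,2)
  7 ↦ (1,3)
  8 ↦ (2,0)
  9 ↦ (2,1)
  10 ↦ (2,2)
  11 ↦ (2,3)
  12 ↦ (3,0)
  13 ↦ (3,1)
  14 ↦ (3,2)
  15 ↦ (3,3)
  16 ↦ (4,0)
  17 ↦ (4,1)
  18 ↦ (4,2)
  19 ↦ (4,3)
  20 ↦ (5,0)
  21 ↦ (5,1)
  22 ↦ (5,2)
  23 ↦ (5,3)
distinct pairs in image: 24 / 24 needed
  → bijection onto A×B; projections well-typed.

Answer: VALID PRODUCT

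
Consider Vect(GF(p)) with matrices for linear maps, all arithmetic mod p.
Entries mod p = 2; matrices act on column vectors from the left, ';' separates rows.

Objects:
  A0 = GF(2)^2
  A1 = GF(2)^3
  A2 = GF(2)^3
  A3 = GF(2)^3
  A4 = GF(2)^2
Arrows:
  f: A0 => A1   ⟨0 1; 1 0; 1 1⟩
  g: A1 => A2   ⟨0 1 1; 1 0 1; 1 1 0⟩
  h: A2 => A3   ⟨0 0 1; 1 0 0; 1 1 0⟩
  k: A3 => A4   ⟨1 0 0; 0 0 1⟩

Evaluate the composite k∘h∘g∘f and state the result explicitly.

  e0=[1,0] f=>[0,1,1] g=>[0,1,1] h=>[1,0,1] k=>[1,1]
  e1=[0,1] f=>[1,0,1] g=>[1,0,1] h=>[1,1,1] k=>[1,1]
result: ⟨1 1; 1 1⟩

Answer: ⟨1 1; 1 1⟩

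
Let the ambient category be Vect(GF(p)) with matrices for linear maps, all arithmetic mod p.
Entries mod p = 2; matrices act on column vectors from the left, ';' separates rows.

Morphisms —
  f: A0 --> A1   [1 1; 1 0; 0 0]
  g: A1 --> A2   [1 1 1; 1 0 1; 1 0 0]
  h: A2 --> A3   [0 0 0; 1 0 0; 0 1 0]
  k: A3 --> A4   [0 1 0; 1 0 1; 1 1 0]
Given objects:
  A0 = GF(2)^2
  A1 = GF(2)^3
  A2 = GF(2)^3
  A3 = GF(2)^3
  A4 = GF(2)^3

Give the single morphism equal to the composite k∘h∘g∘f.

Answer: [0 1; 1 1; 0 1]

Derivation:
  e0=(1,0) f-->(1,1,0) g-->(0,1,1) h-->(0,0,1) k-->(0,1,0)
  e1=(0,1) f-->(1,0,0) g-->(1,1,1) h-->(0,1,1) k-->(1,1,1)
⟦path⟧: [0 1; 1 1; 0 1]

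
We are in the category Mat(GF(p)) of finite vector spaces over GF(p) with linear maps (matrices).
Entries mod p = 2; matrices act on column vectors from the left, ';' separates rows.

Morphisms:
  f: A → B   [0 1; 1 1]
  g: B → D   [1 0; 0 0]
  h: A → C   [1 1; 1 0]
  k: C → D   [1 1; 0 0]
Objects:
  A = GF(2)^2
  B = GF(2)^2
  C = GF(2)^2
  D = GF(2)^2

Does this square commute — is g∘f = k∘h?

Path 1 = f;g:
  e0=[1,0] f→[0,1] g→[0,0]
  e1=[0,1] f→[1,1] g→[1,0]
  composite₁ = [0 1; 0 0]
Path 2 = h;k:
  e0=[1,0] h→[1,1] k→[0,0]
  e1=[0,1] h→[1,0] k→[1,0]
  composite₂ = [0 1; 0 0]
Equal? YES — commutes

Answer: COMMUTES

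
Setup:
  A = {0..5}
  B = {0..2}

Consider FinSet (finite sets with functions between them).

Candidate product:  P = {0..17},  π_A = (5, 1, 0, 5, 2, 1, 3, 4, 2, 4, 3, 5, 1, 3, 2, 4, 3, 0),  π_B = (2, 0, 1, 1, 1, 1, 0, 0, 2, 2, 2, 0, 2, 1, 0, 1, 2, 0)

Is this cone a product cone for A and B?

Answer: NOT A VALID PRODUCT — duplicate pair at indices 10,16

Work:
|A|·|B| = 6·3 = 18;  |P| = 18
Check the pairing map k ↦ (π_A(k), π_B(k)):
  0 : (5,2)
  1 : (1,0)
  2 : (0,1)
  3 : (5,1)
  4 : (2,1)
  5 : (1,1)
  6 : (3,0)
  7 : (4,0)
  8 : (2,2)
  9 : (4,2)
  10 : (3,2)
  11 : (5,0)
  12 : (1,2)
  13 : (3,1)
  14 : (2,0)
  15 : (4,1)
  16 : (3,2)  ✗ repeats pair of k=10
  17 : (0,0)
distinct pairs in image: 17 / 18 needed
  → (3,2) hit at k=10 and k=16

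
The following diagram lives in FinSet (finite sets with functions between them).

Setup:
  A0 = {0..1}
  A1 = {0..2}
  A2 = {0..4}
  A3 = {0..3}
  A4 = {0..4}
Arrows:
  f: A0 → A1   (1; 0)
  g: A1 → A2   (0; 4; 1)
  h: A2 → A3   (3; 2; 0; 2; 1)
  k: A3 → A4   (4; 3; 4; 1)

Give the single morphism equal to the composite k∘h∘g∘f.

  0 f→1 g→4 h→1 k→3
  1 f→0 g→0 h→3 k→1
composite: (3; 1)

Answer: (3; 1)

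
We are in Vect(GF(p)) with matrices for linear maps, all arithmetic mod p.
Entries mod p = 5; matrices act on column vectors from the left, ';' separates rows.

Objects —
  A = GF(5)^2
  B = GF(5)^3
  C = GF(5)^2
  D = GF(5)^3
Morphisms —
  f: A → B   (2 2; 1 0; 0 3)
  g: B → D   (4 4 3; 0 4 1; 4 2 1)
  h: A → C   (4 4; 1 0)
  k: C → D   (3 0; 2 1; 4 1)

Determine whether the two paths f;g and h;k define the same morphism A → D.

Path 1 = f;g:
  e0=(1,0) f→(2,1,0) g→(2,4,0)
  e1=(0,1) f→(2,0,3) g→(2,3,1)
  ⟦path⟧₁ = (2 2; 4 3; 0 1)
Path 2 = h;k:
  e0=(1,0) h→(4,1) k→(2,4,2)
  e1=(0,1) h→(4,0) k→(2,3,1)
  ⟦path⟧₂ = (2 2; 4 3; 2 1)
Equal? NO — does not commute

Answer: DOES NOT COMMUTE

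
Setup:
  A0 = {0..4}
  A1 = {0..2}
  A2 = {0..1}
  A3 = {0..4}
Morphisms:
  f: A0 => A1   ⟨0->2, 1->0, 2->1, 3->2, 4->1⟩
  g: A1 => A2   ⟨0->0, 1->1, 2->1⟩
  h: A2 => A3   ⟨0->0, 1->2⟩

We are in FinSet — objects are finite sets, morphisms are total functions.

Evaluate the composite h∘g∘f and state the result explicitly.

Answer: ⟨0->2, 1->0, 2->2, 3->2, 4->2⟩

Trace:
  0 f=>2 g=>1 h=>2
  1 f=>0 g=>0 h=>0
  2 f=>1 g=>1 h=>2
  3 f=>2 g=>1 h=>2
  4 f=>1 g=>1 h=>2
composite: ⟨0->2, 1->0, 2->2, 3->2, 4->2⟩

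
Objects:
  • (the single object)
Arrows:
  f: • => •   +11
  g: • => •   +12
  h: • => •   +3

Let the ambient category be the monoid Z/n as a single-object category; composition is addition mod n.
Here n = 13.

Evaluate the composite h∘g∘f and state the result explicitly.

  0 +11≡11 +12≡10 +3≡0  (mod 13)
result: +0

Answer: +0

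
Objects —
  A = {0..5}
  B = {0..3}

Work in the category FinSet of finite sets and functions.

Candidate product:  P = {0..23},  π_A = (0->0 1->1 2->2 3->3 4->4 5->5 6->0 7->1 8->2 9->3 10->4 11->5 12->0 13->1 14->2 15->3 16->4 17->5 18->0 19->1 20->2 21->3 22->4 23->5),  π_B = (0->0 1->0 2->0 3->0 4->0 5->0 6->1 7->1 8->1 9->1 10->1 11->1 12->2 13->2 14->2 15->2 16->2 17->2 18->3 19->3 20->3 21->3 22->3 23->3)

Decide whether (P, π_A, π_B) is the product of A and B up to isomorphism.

|A|·|B| = 6·4 = 24;  |P| = 24
Check the pairing map k ↦ (π_A(k), π_B(k)):
  0 -> (0,0)
  1 -> (1,0)
  2 -> (2,0)
  3 -> (3,0)
  4 -> (4,0)
  5 -> (5,0)
  6 -> (0,1)
  7 -> (1,1)
  8 -> (2,1)
  9 -> (3,1)
  10 -> (4,1)
  11 -> (5,1)
  12 -> (0,2)
  13 -> (1,2)
  14 -> (2,2)
  15 -> (3,2)
  16 -> (4,2)
  17 -> (5,2)
  18 -> (0,3)
  19 -> (1,3)
  20 -> (2,3)
  21 -> (3,3)
  22 -> (4,3)
  23 -> (5,3)
distinct pairs in image: 24 / 24 needed
  → bijection onto A×B; projections well-typed.

Answer: VALID PRODUCT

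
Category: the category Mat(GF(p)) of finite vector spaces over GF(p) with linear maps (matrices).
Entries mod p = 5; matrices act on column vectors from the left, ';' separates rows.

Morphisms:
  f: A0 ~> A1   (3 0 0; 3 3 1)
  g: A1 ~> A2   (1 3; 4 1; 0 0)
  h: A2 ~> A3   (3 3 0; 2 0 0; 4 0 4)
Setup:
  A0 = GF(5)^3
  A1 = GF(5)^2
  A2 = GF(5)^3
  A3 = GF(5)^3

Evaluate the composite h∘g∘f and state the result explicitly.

Answer: (1 1 2; 4 3 1; 3 1 2)

Derivation:
  e0=(1,0,0) f~>(3,3) g~>(2,0,0) h~>(1,4,3)
  e1=(0,1,0) f~>(0,3) g~>(4,3,0) h~>(1,3,1)
  e2=(0,0,1) f~>(0,1) g~>(3,1,0) h~>(2,1,2)
result: (1 1 2; 4 3 1; 3 1 2)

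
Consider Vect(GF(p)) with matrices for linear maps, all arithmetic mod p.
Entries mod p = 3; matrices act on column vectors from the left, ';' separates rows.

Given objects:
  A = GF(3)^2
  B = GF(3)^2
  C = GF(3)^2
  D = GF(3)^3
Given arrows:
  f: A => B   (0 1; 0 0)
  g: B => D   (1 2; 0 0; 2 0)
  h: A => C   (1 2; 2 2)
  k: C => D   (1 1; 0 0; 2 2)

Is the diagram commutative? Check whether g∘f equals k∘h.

Answer: COMMUTES

Derivation:
Path 1 = f;g:
  e0=(1,0) f=>(0,0) g=>(0,0,0)
  e1=(0,1) f=>(1,0) g=>(1,0,2)
  composite₁ = (0 1; 0 0; 0 2)
Path 2 = h;k:
  e0=(1,0) h=>(1,2) k=>(0,0,0)
  e1=(0,1) h=>(2,2) k=>(1,0,2)
  composite₂ = (0 1; 0 0; 0 2)
Equal? YES — commutes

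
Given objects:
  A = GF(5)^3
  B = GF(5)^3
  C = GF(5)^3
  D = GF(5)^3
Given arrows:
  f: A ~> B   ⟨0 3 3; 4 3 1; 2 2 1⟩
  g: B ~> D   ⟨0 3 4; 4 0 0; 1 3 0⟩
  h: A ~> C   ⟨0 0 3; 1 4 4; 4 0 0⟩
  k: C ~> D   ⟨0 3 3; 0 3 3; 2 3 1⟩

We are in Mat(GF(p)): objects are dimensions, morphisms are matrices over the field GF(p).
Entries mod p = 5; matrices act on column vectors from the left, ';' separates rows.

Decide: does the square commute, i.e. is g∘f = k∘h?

Answer: DOES NOT COMMUTE

Derivation:
Along f;g (path 1):
  e0=[1,0,0] f~>[0,4,2] g~>[0,0,2]
  e1=[0,1,0] f~>[3,3,2] g~>[2,2,2]
  e2=[0,0,1] f~>[3,1,1] g~>[2,2,1]
  ⟦path⟧₁ = ⟨0 2 2; 0 2 2; 2 2 1⟩
Along h;k (path 2):
  e0=[1,0,0] h~>[0,1,4] k~>[0,0,2]
  e1=[0,1,0] h~>[0,4,0] k~>[2,2,2]
  e2=[0,0,1] h~>[3,4,0] k~>[2,2,3]
  ⟦path⟧₂ = ⟨0 2 2; 0 2 2; 2 2 3⟩
Equal? NO — does not commute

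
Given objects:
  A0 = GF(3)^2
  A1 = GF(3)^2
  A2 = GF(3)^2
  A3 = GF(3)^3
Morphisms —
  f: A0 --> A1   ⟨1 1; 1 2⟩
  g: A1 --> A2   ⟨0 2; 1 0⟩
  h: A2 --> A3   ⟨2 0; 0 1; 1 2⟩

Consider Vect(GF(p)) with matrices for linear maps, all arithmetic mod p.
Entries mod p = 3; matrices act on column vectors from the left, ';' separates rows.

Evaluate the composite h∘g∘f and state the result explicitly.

Answer: ⟨1 2; 1 1; 1 0⟩

Derivation:
  e0=[1,0] f-->[1,1] g-->[2,1] h-->[1,1,1]
  e1=[0,1] f-->[1,2] g-->[1,1] h-->[2,1,0]
composite: ⟨1 2; 1 1; 1 0⟩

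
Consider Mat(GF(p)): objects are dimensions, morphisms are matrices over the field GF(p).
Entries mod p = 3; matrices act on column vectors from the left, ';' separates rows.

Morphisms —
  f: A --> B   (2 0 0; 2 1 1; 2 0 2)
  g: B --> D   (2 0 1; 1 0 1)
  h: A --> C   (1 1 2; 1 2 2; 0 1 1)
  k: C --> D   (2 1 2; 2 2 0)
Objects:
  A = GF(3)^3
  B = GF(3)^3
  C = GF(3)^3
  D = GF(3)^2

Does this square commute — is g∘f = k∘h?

Path 1 = f;g:
  e0=(1,0,0) f-->(2,2,2) g-->(0,1)
  e1=(0,1,0) f-->(0,1,0) g-->(0,0)
  e2=(0,0,1) f-->(0,1,2) g-->(2,2)
  ⟦path⟧₁ = (0 0 2; 1 0 2)
Path 2 = h;k:
  e0=(1,0,0) h-->(1,1,0) k-->(0,1)
  e1=(0,1,0) h-->(1,2,1) k-->(0,0)
  e2=(0,0,1) h-->(2,2,1) k-->(2,2)
  ⟦path⟧₂ = (0 0 2; 1 0 2)
Equal? equal; square commutes

Answer: COMMUTES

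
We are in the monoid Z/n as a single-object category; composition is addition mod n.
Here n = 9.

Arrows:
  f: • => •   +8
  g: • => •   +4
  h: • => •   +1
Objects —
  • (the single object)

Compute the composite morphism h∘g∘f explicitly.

  0 +8≡8 +4≡3 +1≡4  (mod 9)
result: +4

Answer: +4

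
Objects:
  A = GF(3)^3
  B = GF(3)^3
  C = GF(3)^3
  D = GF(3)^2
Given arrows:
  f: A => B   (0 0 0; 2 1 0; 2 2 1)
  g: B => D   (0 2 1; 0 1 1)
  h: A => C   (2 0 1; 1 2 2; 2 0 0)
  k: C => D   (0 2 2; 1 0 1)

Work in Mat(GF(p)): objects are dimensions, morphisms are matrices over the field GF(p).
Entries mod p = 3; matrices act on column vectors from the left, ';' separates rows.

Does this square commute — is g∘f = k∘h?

Answer: COMMUTES

Trace:
1) trace f;g:
  e0=[1,0,0] f=>[0,2,2] g=>[0,1]
  e1=[0,1,0] f=>[0,1,2] g=>[1,0]
  e2=[0,0,1] f=>[0,0,1] g=>[1,1]
  composite₁ = (0 1 1; 1 0 1)
2) trace h;k:
  e0=[1,0,0] h=>[2,1,2] k=>[0,1]
  e1=[0,1,0] h=>[0,2,0] k=>[1,0]
  e2=[0,0,1] h=>[1,2,0] k=>[1,1]
  composite₂ = (0 1 1; 1 0 1)
Equal? equal; square commutes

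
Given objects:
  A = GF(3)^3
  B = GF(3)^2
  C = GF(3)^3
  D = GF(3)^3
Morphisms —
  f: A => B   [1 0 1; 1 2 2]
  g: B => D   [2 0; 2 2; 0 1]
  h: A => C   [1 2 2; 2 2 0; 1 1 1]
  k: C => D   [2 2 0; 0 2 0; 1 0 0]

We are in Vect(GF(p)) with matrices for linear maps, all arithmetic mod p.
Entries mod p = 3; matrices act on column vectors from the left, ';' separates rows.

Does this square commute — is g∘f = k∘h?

Answer: DOES NOT COMMUTE

Work:
Along f;g (path 1):
  e0=⟨1,0,0⟩ f=>⟨1,1⟩ g=>⟨2,1,1⟩
  e1=⟨0,1,0⟩ f=>⟨0,2⟩ g=>⟨0,1,2⟩
  e2=⟨0,0,1⟩ f=>⟨1,2⟩ g=>⟨2,0,2⟩
  ⟦path⟧₁ = [2 0 2; 1 1 0; 1 2 2]
Along h;k (path 2):
  e0=⟨1,0,0⟩ h=>⟨1,2,1⟩ k=>⟨0,1,1⟩
  e1=⟨0,1,0⟩ h=>⟨2,2,1⟩ k=>⟨2,1,2⟩
  e2=⟨0,0,1⟩ h=>⟨2,0,1⟩ k=>⟨1,0,2⟩
  ⟦path⟧₂ = [0 2 1; 1 1 0; 1 2 2]
Equal? differ; not commutative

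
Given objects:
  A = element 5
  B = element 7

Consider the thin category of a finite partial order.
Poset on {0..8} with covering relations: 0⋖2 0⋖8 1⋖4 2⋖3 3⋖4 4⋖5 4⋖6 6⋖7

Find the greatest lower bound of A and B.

Answer: A∧B = 4

Trace:
{x : x<=A ∧ x<=B} = {0,1,2,3,4}  (A=5, B=7)
  0 <= 4
  1 <= 4
  2 <= 4
  3 <= 4
  4 <= 4
glb = 4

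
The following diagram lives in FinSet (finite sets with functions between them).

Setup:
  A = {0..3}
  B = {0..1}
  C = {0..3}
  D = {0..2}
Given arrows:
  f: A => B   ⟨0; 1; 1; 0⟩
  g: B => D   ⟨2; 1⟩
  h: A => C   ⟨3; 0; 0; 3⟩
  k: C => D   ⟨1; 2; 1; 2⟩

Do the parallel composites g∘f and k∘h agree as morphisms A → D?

Path 1 = f;g:
  0 f=>0 g=>2
  1 f=>1 g=>1
  2 f=>1 g=>1
  3 f=>0 g=>2
  composite₁ = ⟨2; 1; 1; 2⟩
Path 2 = h;k:
  0 h=>3 k=>2
  1 h=>0 k=>1
  2 h=>0 k=>1
  3 h=>3 k=>2
  composite₂ = ⟨2; 1; 1; 2⟩
Equal? same morphism ✓

Answer: COMMUTES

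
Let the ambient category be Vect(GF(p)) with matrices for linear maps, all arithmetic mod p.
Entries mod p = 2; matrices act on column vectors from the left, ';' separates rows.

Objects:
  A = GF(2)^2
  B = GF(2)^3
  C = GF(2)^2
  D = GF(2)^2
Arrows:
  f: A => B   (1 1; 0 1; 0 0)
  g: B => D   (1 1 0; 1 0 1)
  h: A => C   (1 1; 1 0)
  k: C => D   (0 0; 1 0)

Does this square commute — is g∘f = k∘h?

Along f;g (path 1):
  e0=⟨1,0⟩ f=>⟨1,0,0⟩ g=>⟨1,1⟩
  e1=⟨0,1⟩ f=>⟨1,1,0⟩ g=>⟨0,1⟩
  result₁ = (1 0; 1 1)
Along h;k (path 2):
  e0=⟨1,0⟩ h=>⟨1,1⟩ k=>⟨0,1⟩
  e1=⟨0,1⟩ h=>⟨1,0⟩ k=>⟨0,1⟩
  result₂ = (0 0; 1 1)
Equal? differ; not commutative

Answer: DOES NOT COMMUTE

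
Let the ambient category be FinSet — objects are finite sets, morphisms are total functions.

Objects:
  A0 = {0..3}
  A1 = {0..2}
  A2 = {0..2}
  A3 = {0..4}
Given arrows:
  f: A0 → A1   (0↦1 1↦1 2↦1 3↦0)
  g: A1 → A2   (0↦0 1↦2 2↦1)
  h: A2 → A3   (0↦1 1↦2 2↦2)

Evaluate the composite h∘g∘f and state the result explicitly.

Answer: (0↦2 1↦2 2↦2 3↦1)

Work:
  0 f→1 g→2 h→2
  1 f→1 g→2 h→2
  2 f→1 g→2 h→2
  3 f→0 g→0 h→1
composite: (0↦2 1↦2 2↦2 3↦1)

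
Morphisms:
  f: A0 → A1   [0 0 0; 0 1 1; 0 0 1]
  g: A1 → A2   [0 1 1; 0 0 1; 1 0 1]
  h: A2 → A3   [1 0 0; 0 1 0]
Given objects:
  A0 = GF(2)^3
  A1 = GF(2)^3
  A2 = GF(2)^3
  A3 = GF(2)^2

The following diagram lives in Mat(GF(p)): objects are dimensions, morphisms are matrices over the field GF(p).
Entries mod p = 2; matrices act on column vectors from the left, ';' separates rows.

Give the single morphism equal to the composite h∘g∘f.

Answer: [0 1 0; 0 0 1]

Work:
  e0=⟨1,0,0⟩ f→⟨0,0,0⟩ g→⟨0,0,0⟩ h→⟨0,0⟩
  e1=⟨0,1,0⟩ f→⟨0,1,0⟩ g→⟨1,0,0⟩ h→⟨1,0⟩
  e2=⟨0,0,1⟩ f→⟨0,1,1⟩ g→⟨0,1,1⟩ h→⟨0,1⟩
result: [0 1 0; 0 0 1]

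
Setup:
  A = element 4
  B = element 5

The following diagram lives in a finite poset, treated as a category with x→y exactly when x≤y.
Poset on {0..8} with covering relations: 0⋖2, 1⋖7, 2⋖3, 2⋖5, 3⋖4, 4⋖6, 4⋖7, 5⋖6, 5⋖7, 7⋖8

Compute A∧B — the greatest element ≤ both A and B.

Common predecessors of 4,5: {0,2}
  0 ≤ 2
  2 ≤ 2
glb = 2

Answer: A∧B = 2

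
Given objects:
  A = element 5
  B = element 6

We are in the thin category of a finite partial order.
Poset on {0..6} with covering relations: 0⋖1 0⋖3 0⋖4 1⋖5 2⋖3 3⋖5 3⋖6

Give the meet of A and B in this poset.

Common predecessors of 5,6: {0,2,3}
  0 ≤ 3
  2 ≤ 3
  3 ≤ 3
glb = 3

Answer: A∧B = 3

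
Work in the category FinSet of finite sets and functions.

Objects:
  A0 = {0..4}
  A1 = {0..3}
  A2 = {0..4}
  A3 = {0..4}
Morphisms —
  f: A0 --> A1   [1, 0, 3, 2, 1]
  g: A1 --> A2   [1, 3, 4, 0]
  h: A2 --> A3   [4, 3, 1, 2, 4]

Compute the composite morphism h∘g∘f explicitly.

  0 f-->1 g-->3 h-->2
  1 f-->0 g-->1 h-->3
  2 f-->3 g-->0 h-->4
  3 f-->2 g-->4 h-->4
  4 f-->1 g-->3 h-->2
composite: [2, 3, 4, 4, 2]

Answer: [2, 3, 4, 4, 2]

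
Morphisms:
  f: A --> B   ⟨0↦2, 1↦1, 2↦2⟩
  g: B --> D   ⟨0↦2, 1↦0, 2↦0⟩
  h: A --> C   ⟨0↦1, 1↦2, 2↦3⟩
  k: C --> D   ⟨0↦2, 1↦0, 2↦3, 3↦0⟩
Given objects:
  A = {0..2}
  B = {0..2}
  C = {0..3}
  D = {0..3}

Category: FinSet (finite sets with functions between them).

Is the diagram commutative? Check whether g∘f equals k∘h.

Answer: DOES NOT COMMUTE

Work:
Along f;g (path 1):
  0 f-->2 g-->0
  1 f-->1 g-->0
  2 f-->2 g-->0
  ⟦path⟧₁ = ⟨0↦0, 1↦0, 2↦0⟩
Along h;k (path 2):
  0 h-->1 k-->0
  1 h-->2 k-->3
  2 h-->3 k-->0
  ⟦path⟧₂ = ⟨0↦0, 1↦3, 2↦0⟩
Equal? NO — does not commute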